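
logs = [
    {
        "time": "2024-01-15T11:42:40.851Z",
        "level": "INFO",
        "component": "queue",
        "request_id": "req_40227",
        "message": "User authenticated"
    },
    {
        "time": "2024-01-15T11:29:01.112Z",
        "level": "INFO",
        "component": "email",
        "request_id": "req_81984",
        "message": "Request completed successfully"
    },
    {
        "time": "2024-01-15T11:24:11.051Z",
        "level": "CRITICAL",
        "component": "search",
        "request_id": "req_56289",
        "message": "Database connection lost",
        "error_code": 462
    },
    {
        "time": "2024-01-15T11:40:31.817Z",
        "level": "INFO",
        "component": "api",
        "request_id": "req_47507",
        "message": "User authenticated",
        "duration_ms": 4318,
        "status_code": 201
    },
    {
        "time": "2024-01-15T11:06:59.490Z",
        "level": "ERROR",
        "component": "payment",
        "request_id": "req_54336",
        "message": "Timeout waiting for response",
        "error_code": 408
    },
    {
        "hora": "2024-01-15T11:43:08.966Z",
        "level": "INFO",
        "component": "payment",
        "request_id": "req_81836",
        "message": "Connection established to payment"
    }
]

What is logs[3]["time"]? "2024-01-15T11:40:31.817Z"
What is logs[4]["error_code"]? 408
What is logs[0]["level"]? "INFO"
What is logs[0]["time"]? "2024-01-15T11:42:40.851Z"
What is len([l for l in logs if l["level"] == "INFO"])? 4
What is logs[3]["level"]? "INFO"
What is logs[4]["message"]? "Timeout waiting for response"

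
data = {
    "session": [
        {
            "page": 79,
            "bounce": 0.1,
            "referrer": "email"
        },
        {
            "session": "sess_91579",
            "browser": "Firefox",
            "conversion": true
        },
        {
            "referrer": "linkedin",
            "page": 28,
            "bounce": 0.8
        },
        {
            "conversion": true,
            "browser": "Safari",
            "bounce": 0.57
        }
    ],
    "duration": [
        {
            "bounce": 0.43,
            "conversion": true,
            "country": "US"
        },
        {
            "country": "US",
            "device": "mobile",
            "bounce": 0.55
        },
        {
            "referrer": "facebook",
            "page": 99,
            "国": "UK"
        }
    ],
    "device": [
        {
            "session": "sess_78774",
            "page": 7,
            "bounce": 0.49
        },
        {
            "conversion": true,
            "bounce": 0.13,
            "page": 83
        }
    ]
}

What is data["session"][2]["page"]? 28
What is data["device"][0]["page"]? 7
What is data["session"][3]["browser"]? "Safari"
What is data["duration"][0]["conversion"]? True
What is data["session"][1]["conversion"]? True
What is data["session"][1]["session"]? "sess_91579"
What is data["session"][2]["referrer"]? "linkedin"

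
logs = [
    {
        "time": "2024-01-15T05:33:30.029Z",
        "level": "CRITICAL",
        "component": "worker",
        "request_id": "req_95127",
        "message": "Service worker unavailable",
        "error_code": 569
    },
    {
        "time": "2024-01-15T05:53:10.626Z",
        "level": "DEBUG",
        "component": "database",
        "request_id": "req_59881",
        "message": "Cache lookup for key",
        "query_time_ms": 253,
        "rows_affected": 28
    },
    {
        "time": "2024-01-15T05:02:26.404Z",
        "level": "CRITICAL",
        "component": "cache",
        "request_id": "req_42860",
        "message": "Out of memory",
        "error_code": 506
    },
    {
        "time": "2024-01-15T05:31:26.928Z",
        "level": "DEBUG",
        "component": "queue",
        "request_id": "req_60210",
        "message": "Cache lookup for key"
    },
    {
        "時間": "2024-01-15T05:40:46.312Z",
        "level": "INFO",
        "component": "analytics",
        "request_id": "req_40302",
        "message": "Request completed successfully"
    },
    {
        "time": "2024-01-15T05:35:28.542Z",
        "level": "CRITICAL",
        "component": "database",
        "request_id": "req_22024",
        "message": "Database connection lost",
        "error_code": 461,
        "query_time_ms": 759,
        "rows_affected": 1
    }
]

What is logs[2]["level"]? "CRITICAL"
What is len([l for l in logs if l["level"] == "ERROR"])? 0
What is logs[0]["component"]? "worker"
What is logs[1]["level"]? "DEBUG"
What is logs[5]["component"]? "database"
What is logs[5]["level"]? "CRITICAL"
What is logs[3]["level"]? "DEBUG"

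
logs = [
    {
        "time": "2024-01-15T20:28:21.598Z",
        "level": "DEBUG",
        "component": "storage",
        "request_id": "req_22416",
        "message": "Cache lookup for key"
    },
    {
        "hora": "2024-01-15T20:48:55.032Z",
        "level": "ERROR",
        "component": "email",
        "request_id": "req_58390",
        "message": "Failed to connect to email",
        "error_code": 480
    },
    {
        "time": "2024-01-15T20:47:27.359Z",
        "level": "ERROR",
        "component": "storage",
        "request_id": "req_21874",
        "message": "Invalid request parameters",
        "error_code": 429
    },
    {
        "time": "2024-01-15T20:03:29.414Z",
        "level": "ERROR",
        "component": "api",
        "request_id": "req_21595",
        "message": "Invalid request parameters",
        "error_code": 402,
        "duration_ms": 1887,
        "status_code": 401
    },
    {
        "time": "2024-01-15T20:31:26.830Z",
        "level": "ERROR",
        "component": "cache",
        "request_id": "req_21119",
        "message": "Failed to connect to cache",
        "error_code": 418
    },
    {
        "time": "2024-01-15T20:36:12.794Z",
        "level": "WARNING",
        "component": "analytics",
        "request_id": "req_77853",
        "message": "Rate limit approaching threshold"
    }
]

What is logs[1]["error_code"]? 480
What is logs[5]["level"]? "WARNING"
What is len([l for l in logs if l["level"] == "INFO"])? 0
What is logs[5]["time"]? "2024-01-15T20:36:12.794Z"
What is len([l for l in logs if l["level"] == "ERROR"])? 4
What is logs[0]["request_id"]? "req_22416"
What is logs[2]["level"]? "ERROR"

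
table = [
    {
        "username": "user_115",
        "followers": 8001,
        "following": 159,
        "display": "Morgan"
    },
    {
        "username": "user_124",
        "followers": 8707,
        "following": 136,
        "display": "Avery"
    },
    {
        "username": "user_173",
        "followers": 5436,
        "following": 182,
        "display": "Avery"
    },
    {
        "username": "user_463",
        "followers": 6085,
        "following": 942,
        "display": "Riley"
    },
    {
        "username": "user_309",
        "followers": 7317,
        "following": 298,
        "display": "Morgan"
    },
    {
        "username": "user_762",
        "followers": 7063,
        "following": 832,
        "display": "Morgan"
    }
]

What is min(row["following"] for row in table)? 136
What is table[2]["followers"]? 5436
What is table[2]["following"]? 182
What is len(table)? 6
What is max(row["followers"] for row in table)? 8707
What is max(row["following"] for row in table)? 942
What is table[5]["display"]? "Morgan"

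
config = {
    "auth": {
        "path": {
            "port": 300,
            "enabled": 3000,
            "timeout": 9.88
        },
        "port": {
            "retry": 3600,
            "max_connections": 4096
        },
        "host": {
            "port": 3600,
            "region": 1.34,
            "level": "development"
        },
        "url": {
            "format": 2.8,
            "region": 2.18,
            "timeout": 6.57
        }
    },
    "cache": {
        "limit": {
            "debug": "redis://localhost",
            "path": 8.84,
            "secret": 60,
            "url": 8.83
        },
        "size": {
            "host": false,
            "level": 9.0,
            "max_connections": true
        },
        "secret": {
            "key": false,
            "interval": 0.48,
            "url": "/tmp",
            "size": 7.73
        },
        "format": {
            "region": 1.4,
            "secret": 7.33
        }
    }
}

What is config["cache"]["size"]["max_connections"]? True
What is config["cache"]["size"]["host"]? False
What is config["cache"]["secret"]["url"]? "/tmp"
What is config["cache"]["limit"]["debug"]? "redis://localhost"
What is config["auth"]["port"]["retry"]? 3600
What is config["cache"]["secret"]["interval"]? 0.48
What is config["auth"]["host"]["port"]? 3600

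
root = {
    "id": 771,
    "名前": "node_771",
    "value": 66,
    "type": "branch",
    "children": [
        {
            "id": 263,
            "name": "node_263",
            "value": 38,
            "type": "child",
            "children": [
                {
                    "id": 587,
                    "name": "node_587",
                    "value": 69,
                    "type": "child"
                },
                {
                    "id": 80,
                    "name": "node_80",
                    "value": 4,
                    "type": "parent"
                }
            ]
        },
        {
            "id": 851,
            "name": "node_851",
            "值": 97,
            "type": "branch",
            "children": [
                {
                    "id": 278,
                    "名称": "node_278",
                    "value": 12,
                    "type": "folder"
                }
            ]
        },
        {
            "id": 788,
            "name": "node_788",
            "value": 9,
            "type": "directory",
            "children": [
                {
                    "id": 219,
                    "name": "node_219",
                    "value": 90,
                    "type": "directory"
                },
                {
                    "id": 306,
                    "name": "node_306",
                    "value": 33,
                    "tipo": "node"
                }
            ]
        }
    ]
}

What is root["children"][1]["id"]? 851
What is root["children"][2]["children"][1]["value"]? 33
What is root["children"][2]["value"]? 9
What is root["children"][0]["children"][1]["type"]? "parent"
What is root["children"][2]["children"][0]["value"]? 90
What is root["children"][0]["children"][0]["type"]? "child"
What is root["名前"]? "node_771"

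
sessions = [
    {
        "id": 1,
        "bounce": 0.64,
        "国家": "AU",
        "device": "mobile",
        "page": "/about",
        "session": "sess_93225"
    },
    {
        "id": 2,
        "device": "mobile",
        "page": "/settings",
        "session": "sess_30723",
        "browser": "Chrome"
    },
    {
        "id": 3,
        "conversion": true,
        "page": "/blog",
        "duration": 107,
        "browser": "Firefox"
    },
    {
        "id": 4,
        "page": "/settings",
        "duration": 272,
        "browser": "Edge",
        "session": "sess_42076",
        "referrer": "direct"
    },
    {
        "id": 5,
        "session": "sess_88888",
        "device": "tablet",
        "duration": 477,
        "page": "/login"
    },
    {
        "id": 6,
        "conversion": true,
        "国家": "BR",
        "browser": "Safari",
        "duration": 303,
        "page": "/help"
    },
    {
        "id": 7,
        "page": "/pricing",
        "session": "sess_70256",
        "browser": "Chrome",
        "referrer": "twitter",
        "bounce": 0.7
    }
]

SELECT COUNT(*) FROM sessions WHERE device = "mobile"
2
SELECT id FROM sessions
[1, 2, 3, 4, 5, 6, 7]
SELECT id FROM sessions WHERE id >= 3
[3, 4, 5, 6, 7]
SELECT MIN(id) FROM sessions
1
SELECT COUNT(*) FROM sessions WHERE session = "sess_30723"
1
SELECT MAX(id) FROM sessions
7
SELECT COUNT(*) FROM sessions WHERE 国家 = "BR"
1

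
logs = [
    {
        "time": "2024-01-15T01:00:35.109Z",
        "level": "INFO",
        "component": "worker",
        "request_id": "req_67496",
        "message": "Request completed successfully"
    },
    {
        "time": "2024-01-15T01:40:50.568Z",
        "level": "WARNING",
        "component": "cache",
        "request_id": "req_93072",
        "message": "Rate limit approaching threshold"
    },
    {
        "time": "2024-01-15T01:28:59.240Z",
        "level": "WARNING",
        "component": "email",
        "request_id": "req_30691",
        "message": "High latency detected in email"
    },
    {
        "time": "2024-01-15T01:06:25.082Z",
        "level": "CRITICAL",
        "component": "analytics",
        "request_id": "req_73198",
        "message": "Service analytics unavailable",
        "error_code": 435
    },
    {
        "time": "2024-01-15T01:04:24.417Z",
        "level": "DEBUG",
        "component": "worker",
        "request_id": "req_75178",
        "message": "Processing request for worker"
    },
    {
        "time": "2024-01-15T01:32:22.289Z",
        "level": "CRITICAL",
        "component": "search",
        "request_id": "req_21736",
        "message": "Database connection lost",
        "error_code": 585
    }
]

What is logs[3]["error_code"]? 435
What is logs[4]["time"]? "2024-01-15T01:04:24.417Z"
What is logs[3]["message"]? "Service analytics unavailable"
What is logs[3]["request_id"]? "req_73198"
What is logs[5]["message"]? "Database connection lost"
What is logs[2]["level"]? "WARNING"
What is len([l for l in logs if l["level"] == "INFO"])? 1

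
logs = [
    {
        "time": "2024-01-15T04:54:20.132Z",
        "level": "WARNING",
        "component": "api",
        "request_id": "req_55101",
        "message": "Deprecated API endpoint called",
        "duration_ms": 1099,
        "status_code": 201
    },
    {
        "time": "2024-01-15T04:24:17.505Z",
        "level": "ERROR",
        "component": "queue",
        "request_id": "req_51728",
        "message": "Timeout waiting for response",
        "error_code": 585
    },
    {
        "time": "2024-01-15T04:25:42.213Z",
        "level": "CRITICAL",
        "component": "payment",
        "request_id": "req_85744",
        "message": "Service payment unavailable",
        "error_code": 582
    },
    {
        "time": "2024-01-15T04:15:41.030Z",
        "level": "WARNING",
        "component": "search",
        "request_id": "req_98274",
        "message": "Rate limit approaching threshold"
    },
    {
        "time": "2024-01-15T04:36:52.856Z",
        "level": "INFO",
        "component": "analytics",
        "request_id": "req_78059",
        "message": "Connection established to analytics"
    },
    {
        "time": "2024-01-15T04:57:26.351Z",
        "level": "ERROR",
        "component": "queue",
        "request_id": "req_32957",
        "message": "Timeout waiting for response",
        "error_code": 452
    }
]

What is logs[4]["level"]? "INFO"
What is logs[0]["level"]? "WARNING"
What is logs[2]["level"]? "CRITICAL"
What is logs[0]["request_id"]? "req_55101"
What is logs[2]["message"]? "Service payment unavailable"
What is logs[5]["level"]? "ERROR"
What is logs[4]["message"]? "Connection established to analytics"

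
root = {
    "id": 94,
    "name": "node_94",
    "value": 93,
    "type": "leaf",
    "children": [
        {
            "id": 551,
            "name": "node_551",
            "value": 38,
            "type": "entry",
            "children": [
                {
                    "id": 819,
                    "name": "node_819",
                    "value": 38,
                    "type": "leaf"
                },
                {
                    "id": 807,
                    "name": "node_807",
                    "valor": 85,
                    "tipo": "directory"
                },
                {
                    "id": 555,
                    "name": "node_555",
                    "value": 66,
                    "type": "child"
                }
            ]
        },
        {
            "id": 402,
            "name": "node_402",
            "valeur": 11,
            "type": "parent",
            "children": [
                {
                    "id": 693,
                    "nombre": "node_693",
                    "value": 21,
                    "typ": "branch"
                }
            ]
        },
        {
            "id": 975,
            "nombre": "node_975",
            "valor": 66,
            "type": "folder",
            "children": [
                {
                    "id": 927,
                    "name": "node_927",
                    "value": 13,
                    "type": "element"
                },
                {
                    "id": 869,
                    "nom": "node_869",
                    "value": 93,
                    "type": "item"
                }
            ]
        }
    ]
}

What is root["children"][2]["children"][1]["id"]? 869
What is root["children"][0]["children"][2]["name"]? "node_555"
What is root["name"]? "node_94"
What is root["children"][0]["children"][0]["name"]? "node_819"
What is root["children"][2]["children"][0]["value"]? 13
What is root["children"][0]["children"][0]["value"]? 38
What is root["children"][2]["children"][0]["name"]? "node_927"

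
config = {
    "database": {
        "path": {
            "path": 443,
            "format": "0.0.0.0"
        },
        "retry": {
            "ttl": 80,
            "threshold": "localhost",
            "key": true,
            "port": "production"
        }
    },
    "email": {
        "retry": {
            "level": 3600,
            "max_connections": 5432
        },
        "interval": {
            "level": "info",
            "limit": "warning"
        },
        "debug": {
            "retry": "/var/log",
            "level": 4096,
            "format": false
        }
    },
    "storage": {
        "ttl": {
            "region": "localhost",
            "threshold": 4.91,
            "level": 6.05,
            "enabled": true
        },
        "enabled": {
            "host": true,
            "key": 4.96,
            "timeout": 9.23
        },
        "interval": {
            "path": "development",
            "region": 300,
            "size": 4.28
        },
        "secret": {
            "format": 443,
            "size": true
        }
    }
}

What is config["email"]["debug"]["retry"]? "/var/log"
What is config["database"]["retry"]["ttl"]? 80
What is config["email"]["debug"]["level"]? 4096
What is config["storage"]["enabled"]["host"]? True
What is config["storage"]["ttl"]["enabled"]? True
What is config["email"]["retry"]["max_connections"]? 5432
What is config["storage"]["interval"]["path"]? "development"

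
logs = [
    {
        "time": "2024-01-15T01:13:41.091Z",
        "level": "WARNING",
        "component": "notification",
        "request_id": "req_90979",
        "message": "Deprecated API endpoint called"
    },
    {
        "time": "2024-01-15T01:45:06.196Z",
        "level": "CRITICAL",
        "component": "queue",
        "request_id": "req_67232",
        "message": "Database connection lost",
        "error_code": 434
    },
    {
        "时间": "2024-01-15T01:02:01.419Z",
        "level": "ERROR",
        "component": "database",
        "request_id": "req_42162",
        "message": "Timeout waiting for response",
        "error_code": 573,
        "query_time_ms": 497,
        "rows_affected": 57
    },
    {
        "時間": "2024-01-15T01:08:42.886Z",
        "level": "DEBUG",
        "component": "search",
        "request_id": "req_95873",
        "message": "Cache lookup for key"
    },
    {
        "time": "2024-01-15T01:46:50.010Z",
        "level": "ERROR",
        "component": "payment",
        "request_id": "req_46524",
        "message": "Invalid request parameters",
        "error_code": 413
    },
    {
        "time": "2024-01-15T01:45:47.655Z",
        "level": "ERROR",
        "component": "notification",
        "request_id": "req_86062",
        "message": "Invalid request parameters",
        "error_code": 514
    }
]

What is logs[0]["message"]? "Deprecated API endpoint called"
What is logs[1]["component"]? "queue"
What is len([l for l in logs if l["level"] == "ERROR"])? 3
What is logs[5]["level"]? "ERROR"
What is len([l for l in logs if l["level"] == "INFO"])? 0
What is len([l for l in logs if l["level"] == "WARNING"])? 1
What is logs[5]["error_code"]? 514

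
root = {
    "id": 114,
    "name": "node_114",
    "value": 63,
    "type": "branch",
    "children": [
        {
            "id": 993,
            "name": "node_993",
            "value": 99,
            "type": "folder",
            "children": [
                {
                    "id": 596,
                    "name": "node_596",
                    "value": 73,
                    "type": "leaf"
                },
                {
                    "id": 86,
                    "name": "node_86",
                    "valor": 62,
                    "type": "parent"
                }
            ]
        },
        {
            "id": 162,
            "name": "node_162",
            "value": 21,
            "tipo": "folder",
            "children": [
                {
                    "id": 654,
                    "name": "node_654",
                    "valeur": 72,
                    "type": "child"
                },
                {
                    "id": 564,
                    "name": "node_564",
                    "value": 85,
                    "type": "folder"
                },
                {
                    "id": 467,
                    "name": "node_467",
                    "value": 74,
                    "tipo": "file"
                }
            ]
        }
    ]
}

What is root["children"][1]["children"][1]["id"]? 564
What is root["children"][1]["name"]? "node_162"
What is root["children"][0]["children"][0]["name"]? "node_596"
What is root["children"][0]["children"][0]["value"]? 73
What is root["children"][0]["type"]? "folder"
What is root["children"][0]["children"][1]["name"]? "node_86"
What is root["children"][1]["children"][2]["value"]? 74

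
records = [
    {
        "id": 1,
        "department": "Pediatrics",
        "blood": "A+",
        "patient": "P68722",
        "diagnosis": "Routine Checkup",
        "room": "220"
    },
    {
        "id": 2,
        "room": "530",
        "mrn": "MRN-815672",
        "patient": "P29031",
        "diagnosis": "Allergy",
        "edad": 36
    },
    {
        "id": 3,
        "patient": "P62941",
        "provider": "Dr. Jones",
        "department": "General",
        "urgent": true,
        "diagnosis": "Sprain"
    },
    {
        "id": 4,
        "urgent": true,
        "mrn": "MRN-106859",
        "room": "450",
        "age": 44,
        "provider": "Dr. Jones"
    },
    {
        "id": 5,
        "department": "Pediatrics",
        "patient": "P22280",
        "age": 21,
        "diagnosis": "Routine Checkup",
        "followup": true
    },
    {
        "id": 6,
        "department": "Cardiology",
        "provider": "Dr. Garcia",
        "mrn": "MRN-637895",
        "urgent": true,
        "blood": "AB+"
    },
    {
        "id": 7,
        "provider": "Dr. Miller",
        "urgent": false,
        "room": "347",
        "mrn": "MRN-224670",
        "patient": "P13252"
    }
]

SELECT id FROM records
[1, 2, 3, 4, 5, 6, 7]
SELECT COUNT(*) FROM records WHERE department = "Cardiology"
1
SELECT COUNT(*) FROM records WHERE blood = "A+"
1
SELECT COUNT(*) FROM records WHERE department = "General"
1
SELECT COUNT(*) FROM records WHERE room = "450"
1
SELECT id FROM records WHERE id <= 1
[1]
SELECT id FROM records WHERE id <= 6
[1, 2, 3, 4, 5, 6]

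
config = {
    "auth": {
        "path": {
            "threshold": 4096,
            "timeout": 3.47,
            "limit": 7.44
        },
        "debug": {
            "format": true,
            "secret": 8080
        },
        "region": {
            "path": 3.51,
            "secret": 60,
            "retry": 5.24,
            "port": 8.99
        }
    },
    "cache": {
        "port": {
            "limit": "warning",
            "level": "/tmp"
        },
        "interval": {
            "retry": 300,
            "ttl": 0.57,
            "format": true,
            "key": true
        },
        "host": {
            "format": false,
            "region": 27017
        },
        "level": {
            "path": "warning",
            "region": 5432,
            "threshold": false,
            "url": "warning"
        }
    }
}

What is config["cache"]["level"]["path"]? "warning"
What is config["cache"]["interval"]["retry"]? 300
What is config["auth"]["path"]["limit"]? 7.44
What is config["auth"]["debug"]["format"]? True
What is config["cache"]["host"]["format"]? False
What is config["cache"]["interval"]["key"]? True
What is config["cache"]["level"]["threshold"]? False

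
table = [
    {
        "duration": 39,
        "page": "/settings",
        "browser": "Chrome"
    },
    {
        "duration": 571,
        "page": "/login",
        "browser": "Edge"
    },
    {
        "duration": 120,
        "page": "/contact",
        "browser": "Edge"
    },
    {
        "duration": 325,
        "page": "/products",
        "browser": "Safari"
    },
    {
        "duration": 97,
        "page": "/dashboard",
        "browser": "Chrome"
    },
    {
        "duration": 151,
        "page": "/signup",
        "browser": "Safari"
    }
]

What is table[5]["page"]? "/signup"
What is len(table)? 6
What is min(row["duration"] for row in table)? 39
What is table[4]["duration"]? 97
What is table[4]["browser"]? "Chrome"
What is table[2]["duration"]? 120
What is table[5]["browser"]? "Safari"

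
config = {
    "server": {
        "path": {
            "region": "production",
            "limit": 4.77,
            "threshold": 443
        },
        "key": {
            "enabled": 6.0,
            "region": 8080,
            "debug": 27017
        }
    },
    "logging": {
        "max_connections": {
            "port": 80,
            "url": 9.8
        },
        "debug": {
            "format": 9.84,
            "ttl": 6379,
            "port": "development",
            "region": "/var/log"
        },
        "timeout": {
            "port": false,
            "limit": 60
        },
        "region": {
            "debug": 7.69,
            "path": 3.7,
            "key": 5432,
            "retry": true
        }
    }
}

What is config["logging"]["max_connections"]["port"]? 80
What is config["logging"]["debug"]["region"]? "/var/log"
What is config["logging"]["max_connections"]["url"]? 9.8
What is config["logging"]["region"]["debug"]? 7.69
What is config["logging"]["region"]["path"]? 3.7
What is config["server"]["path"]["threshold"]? 443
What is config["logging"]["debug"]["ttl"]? 6379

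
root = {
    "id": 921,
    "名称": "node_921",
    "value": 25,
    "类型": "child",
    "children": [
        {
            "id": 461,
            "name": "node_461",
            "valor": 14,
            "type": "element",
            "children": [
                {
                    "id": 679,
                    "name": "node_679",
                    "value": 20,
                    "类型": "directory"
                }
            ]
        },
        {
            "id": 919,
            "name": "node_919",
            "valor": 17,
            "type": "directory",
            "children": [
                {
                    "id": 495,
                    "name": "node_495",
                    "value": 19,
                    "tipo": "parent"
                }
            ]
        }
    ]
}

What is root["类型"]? "child"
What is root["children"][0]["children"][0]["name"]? "node_679"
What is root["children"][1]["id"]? 919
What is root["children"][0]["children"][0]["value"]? 20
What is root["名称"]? "node_921"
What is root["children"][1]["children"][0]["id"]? 495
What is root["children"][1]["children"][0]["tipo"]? "parent"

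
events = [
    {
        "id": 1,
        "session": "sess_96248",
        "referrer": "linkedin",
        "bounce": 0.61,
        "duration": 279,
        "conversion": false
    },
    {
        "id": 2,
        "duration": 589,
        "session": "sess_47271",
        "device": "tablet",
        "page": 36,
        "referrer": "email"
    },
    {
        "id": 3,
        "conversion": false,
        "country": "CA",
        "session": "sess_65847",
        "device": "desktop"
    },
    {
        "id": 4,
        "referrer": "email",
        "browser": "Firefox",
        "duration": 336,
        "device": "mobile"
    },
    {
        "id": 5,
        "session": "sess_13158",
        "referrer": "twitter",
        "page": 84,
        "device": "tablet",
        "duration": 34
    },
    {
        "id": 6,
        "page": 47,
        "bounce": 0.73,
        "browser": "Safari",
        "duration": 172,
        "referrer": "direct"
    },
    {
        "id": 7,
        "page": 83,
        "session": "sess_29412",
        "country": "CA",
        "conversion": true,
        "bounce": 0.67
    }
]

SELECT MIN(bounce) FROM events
0.61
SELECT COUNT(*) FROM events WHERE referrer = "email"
2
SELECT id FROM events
[1, 2, 3, 4, 5, 6, 7]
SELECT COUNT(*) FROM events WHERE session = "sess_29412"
1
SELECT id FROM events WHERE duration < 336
[1, 5, 6]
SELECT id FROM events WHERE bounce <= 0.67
[1, 7]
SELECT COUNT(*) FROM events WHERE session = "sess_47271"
1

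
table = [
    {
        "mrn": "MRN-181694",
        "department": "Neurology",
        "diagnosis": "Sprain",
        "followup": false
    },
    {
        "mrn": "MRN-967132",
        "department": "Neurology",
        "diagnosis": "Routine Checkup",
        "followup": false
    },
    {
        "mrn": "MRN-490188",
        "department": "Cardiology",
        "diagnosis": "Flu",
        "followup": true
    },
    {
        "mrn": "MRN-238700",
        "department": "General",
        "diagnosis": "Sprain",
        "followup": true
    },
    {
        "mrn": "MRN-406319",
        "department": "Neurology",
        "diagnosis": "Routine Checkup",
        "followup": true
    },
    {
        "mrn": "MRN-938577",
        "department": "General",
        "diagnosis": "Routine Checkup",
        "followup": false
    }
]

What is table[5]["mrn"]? "MRN-938577"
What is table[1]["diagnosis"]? "Routine Checkup"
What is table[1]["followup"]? False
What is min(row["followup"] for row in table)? False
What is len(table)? 6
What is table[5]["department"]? "General"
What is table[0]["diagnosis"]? "Sprain"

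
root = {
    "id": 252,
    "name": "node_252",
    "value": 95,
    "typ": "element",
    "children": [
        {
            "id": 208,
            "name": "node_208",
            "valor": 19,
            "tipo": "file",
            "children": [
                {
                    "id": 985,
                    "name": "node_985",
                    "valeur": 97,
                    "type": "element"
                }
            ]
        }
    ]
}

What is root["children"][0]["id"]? 208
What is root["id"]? 252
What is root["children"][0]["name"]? "node_208"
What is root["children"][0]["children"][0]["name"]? "node_985"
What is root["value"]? 95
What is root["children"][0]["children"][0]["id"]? 985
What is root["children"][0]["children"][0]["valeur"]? 97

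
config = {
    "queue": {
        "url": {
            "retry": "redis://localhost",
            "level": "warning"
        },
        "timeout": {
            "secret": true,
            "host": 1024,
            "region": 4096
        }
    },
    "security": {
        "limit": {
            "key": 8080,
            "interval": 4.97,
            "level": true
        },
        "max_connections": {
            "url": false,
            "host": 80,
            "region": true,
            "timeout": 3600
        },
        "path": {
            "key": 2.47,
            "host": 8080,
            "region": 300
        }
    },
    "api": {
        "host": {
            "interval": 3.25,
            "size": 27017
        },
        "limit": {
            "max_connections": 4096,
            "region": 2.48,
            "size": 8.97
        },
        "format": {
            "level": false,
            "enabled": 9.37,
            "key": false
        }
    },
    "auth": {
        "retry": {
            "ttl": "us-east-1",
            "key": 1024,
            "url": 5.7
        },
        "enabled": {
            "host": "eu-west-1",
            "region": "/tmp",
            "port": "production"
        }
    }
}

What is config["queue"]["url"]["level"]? "warning"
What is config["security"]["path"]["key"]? 2.47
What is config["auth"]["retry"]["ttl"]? "us-east-1"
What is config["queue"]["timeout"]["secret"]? True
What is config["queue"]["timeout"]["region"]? 4096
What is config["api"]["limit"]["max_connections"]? 4096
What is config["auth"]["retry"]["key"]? 1024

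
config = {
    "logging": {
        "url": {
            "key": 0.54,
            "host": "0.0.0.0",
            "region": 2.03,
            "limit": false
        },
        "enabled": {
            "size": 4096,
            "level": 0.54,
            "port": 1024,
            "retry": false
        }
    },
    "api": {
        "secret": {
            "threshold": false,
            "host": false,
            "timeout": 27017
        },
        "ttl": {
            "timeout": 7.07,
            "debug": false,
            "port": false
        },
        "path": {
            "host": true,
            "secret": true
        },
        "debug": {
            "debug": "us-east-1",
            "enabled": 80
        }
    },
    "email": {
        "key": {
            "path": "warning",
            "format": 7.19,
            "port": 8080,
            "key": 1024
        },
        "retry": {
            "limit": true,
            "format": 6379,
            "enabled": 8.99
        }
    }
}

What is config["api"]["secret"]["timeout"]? 27017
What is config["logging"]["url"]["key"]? 0.54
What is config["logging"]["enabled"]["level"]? 0.54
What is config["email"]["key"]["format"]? 7.19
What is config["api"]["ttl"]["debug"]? False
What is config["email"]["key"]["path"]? "warning"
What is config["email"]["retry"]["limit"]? True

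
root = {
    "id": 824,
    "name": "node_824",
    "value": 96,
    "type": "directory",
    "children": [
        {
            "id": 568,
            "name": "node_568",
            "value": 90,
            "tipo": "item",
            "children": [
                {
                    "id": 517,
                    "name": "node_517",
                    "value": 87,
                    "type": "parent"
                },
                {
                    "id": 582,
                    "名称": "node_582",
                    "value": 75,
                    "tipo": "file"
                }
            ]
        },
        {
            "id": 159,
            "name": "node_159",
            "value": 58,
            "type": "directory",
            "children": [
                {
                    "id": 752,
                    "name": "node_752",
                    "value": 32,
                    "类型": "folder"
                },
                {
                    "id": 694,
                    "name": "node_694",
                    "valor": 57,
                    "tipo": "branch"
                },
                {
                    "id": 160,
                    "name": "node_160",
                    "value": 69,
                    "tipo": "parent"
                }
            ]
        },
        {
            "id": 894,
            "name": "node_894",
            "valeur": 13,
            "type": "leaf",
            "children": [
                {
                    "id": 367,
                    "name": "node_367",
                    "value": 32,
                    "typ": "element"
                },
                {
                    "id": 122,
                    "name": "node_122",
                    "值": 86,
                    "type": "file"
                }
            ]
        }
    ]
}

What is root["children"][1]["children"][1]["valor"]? 57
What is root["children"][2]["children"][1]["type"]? "file"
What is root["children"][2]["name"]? "node_894"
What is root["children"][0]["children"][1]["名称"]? "node_582"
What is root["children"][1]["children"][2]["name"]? "node_160"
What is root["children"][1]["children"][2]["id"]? 160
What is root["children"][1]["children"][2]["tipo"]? "parent"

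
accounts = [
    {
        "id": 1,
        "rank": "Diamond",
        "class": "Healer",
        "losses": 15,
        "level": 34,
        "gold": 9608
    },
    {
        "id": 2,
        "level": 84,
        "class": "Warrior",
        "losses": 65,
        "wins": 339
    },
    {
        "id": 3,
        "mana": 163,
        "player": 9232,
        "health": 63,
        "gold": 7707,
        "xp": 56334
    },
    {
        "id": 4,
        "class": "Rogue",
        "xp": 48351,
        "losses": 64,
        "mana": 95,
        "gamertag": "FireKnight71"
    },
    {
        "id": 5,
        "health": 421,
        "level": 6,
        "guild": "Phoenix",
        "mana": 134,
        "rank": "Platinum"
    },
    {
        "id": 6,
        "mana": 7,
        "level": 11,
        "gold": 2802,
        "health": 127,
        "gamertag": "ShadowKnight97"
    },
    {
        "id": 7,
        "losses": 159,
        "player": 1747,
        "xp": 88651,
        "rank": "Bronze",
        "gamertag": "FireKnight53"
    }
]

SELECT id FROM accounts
[1, 2, 3, 4, 5, 6, 7]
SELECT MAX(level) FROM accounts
84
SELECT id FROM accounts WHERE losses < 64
[1]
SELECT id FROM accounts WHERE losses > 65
[7]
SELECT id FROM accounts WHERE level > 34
[2]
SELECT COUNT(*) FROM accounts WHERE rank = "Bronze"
1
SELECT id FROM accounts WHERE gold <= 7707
[3, 6]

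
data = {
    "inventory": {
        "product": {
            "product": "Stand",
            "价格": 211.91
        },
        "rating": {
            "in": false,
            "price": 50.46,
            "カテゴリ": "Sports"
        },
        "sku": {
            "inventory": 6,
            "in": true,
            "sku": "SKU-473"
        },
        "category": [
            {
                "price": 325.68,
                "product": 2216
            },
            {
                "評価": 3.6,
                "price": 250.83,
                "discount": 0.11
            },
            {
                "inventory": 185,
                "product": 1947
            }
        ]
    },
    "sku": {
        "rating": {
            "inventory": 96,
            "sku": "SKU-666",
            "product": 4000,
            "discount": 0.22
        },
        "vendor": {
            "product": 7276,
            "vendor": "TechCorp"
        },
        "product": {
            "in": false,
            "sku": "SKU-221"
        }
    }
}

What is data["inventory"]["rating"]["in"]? False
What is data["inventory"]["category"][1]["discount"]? 0.11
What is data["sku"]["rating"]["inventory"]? 96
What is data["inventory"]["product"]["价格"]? 211.91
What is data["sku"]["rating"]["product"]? 4000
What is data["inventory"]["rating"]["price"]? 50.46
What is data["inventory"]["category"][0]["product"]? 2216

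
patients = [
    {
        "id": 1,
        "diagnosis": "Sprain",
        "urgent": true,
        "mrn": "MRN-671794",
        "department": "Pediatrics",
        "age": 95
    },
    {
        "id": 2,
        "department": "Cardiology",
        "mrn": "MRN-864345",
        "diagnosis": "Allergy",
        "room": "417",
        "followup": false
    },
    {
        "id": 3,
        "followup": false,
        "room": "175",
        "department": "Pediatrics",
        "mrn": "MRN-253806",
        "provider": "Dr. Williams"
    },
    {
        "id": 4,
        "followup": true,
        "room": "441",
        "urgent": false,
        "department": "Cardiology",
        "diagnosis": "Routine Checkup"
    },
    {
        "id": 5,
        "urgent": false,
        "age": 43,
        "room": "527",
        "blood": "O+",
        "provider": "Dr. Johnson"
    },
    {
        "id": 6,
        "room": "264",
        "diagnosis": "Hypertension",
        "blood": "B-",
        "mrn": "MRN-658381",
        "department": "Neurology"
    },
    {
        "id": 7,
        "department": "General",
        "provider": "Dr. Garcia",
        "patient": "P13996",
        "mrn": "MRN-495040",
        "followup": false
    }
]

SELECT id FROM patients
[1, 2, 3, 4, 5, 6, 7]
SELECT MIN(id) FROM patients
1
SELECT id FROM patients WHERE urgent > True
[]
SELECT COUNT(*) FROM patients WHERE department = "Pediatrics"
2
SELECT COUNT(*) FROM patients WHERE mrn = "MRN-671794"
1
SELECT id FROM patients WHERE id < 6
[1, 2, 3, 4, 5]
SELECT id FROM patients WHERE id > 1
[2, 3, 4, 5, 6, 7]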